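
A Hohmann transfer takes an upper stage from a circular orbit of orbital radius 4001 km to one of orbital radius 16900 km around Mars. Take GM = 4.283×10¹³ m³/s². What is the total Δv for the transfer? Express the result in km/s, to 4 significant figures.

Δv_total ≈ 1.496 km/s

r₁ = 4001 km = 4.001×10⁶ m.
r₂ = 16900 km = 1.690×10⁷ m.
Transfer ellipse a_t = (r₁ + r₂)/2 = 1.045×10⁷ m.
At r₁: circular v_c1 = √(μ/r₁) = 3272 m/s; transfer-periapsis v_p = √[μ(2/r₁ − 1/a_t)] = 4161 m/s.
Δv₁ = v_p − v_c1 = 888.9 m/s.
At r₂: circular v_c2 = √(μ/r₂) = 1592 m/s; transfer-apoapsis v_a = √[μ(2/r₂ − 1/a_t)] = 985.0 m/s.
Δv₂ = v_c2 − v_a = 606.9 m/s.
Total Δv = Δv₁ + Δv₂ = 1496 m/s = 1.496 km/s.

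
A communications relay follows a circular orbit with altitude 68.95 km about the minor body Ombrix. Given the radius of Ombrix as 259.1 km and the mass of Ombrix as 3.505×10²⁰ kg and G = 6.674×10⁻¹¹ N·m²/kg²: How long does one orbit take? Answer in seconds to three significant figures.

μ = GM = 6.674×10⁻¹¹ × 3.505×10²⁰ = 2.339×10¹⁰ m³/s².
r = 259.1 + 68.95 = 328.05 km = 3.2805×10⁵ m.
Kepler's third law: T = 2π√(r³/μ) = 2π√((3.280×10⁵)³ / 2.339×10¹⁰).
r³/μ = 1.509×10⁶ s², so T = 2π × 1.228×10³ = 7.719×10³ s.

T ≈ 7720 seconds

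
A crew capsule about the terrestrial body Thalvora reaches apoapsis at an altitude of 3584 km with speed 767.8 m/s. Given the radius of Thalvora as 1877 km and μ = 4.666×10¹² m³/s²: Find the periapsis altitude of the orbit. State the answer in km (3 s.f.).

periapsis altitude ≈ 999 km

r_a = 1877 + 3584 = 5461.0 km = 5.461×10⁶ m.
Specific energy ε = v²/2 − μ/r = -5.597×10⁵ J/kg, so a = −μ/(2ε) = 4.169×10⁶ m.
The apsides satisfy r_p + r_a = 2a, so the periapsis radius is 2a − r_a = 2.876×10⁶ m = 2876.1 km.
Periapsis altitude = 2876.1 − 1877 = 999.15 km.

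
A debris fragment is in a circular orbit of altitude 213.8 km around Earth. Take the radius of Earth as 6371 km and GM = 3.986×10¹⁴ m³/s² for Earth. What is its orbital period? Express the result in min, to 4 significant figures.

r = 6371 + 213.8 = 6584.8 km = 6.5848×10⁶ m.
Kepler's third law: T = 2π√(r³/μ) = 2π√((6.585×10⁶)³ / 3.986×10¹⁴).
r³/μ = 7.163×10⁵ s², so T = 2π × 8.463×10² = 5.318×10³ s.
Converting: 5.318×10³ s ÷ 60.00 = 88.63 min.

T ≈ 88.63 min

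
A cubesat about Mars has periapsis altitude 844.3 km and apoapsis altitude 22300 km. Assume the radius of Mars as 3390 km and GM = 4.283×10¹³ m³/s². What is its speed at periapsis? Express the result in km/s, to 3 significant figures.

v ≈ 4.17 km/s

r_p = 3390 + 844.3 = 4234.3 km = 4.2343×10⁶ m.
r_a = 3390 + 22300 = 25690 km = 2.5690×10⁷ m.
Semi-major axis a = (r_p + r_a)/2 = 14962 km = 1.496×10⁷ m.
Vis-viva: v² = μ(2/r − 1/a) = 4.283×10¹³ × (4.723×10⁻⁷ − 6.684×10⁻⁸) = 1.737×10⁷ m²/s².
v = 4167 m/s = 4.167 km/s.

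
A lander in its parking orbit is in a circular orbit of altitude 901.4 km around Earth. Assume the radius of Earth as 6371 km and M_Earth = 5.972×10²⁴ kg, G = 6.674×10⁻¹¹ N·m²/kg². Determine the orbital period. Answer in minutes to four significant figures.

μ = GM = 6.674×10⁻¹¹ × 5.972×10²⁴ = 3.986×10¹⁴ m³/s².
r = 6371 + 901.4 = 7272.4 km = 7.2724×10⁶ m.
Kepler's third law: T = 2π√(r³/μ) = 2π√((7.272×10⁶)³ / 3.986×10¹⁴).
r³/μ = 9.650×10⁵ s², so T = 2π × 9.823×10² = 6.172×10³ s.
Converting: 6.172×10³ s ÷ 60.00 = 102.9 minutes.

T ≈ 102.9 minutes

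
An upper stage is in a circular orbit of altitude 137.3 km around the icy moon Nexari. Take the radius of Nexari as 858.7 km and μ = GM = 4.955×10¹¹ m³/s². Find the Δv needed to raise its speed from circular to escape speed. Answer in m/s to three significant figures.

Δv ≈ 292 m/s

r = 858.7 + 137.3 = 996.00 km = 9.9600×10⁵ m.
Circular speed v_c = √(μ/r) = 705.3 m/s.
Escape speed v_esc = √(2μ/r) = √2 × v_c = 997.5 m/s.
Δv = v_esc − v_c = 292.2 m/s.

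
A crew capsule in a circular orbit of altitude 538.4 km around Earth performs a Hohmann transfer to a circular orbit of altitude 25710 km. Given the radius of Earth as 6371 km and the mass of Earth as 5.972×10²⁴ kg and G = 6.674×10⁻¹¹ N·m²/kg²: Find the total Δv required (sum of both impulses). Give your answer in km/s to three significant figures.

μ = GM = 6.674×10⁻¹¹ × 5.972×10²⁴ = 3.986×10¹⁴ m³/s².
r₁ = 6371 + 538.4 = 6909.4 km = 6.9094×10⁶ m.
r₂ = 6371 + 25710 = 32081 km = 3.2081×10⁷ m.
Transfer ellipse a_t = (r₁ + r₂)/2 = 1.950×10⁷ m.
At r₁: circular v_c1 = √(μ/r₁) = 7595 m/s; transfer-perigee v_p = √[μ(2/r₁ − 1/a_t)] = 9743 m/s.
Δv₁ = v_p − v_c1 = 2148 m/s.
At r₂: circular v_c2 = √(μ/r₂) = 3525 m/s; transfer-apogee v_a = √[μ(2/r₂ − 1/a_t)] = 2098 m/s.
Δv₂ = v_c2 − v_a = 1426 m/s.
Total Δv = Δv₁ + Δv₂ = 3574 m/s = 3.574 km/s.

Δv_total ≈ 3.57 km/s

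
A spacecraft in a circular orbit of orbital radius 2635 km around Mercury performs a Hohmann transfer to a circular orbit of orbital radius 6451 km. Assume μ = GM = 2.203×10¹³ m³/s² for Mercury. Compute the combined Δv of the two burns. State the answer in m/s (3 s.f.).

r₁ = 2635 km = 2.635×10⁶ m.
r₂ = 6451 km = 6.451×10⁶ m.
Transfer ellipse a_t = (r₁ + r₂)/2 = 4.543×10⁶ m.
At r₁: circular v_c1 = √(μ/r₁) = 2891 m/s; transfer-periherm v_p = √[μ(2/r₁ − 1/a_t)] = 3446 m/s.
Δv₁ = v_p − v_c1 = 554.1 m/s.
At r₂: circular v_c2 = √(μ/r₂) = 1848 m/s; transfer-apoherm v_a = √[μ(2/r₂ − 1/a_t)] = 1407 m/s.
Δv₂ = v_c2 − v_a = 440.6 m/s.
Total Δv = Δv₁ + Δv₂ = 994.7 m/s.

Δv_total ≈ 995 m/s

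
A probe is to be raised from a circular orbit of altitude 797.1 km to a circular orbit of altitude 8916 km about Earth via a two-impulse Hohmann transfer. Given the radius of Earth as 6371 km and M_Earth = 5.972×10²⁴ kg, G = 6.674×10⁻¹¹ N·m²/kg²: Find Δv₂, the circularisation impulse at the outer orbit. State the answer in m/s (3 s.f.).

Δv ≈ 1030 m/s

μ = GM = 6.674×10⁻¹¹ × 5.972×10²⁴ = 3.986×10¹⁴ m³/s².
r₁ = 6371 + 797.1 = 7168.1 km = 7.1681×10⁶ m.
r₂ = 6371 + 8916 = 15287 km = 1.5287×10⁷ m.
Transfer ellipse a_t = (r₁ + r₂)/2 = 1.123×10⁷ m.
At r₁: circular v_c1 = √(μ/r₁) = 7457 m/s; transfer-perigee v_p = √[μ(2/r₁ − 1/a_t)] = 8701 m/s.
At r₂: circular v_c2 = √(μ/r₂) = 5106 m/s; transfer-apogee v_a = √[μ(2/r₂ − 1/a_t)] = 4080 m/s.
Δv₂ = v_c2 − v_a = 1026 m/s.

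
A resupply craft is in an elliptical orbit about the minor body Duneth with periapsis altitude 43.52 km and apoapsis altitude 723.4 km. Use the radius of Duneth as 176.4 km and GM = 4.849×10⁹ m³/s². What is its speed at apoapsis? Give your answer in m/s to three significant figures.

r_p = 176.4 + 43.52 = 219.92 km = 2.1992×10⁵ m.
r_a = 176.4 + 723.4 = 899.80 km = 8.9980×10⁵ m.
Semi-major axis a = (r_p + r_a)/2 = 559.86 km = 5.599×10⁵ m.
Vis-viva: v² = μ(2/r − 1/a) = 4.849×10⁹ × (2.223×10⁻⁶ − 1.786×10⁻⁶) = 2.117×10³ m²/s².
v = 46.01 m/s.

v ≈ 46.0 m/s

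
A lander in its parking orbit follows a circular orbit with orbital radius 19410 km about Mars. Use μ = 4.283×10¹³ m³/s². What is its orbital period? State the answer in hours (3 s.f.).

T ≈ 22.8 hours

r = 19410 km = 1.941×10⁷ m.
Kepler's third law: T = 2π√(r³/μ) = 2π√((1.941×10⁷)³ / 4.283×10¹³).
r³/μ = 1.707×10⁸ s², so T = 2π × 1.307×10⁴ = 8.210×10⁴ s.
Converting: 8.210×10⁴ s ÷ 3600 = 22.81 hours.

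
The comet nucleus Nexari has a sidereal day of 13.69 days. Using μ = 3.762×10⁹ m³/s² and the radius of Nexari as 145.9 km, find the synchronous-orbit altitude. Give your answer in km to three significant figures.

T = 13.69 days = 1.183×10⁶ s.
A synchronous orbit has period T, so by Kepler's third law a = (μT²/4π²)^(1/3).
μT²/4π² = 3.762×10⁹ × (1.183×10⁶)² / 39.48 = 1.333×10²⁰ m³.
a = 5.109×10⁶ m = 5108.6 km.
Altitude h = a − R = 5108.6 − 145.9 = 4962.7 km.

h_sync ≈ 4960 km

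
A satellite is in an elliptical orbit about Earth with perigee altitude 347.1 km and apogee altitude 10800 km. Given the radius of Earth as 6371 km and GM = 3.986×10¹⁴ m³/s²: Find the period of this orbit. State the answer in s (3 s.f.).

T ≈ 13000 s

r_p = 6371 + 347.1 = 6718.1 km = 6.7181×10⁶ m.
r_a = 6371 + 10800 = 17171 km = 1.7171×10⁷ m.
Semi-major axis a = (r_p + r_a)/2 = (6718.1 + 17171)/2 = 11945 km = 1.194×10⁷ m.
By Kepler's third law T = 2π√(a³/μ) = 2π × 2.068×10³ = 1.299×10⁴ s.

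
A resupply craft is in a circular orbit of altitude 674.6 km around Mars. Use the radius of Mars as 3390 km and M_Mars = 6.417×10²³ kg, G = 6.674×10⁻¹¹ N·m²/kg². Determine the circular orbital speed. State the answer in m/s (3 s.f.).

v ≈ 3250 m/s

μ = GM = 6.674×10⁻¹¹ × 6.417×10²³ = 4.283×10¹³ m³/s².
r = 3390 + 674.6 = 4064.6 km = 4.0646×10⁶ m.
For a circular orbit v = √(μ/r) = √(4.283×10¹³ / 4.065×10⁶) = √(1.054×10⁷) = 3246 m/s.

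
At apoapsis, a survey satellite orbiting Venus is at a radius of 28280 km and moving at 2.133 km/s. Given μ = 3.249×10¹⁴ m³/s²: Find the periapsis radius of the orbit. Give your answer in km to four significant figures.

r_a = 2.828×10⁷ m.
Specific energy ε = v²/2 − μ/r = -9.214×10⁶ J/kg, so a = −μ/(2ε) = 1.763×10⁷ m.
The apsides satisfy r_p + r_a = 2a, so the periapsis radius is 2a − r_a = 6.982×10⁶ m = 6982.2 km.

periapsis radius ≈ 6982 km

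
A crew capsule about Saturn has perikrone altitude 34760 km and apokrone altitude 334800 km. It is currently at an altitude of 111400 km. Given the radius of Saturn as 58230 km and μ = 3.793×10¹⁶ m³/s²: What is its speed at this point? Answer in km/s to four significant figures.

r_p = 58230 + 34760 = 92990 km = 9.2990×10⁷ m.
r_a = 58230 + 334800 = 393030 km = 3.9303×10⁸ m.
r = 58230 + 111400 = 1.6963×10⁵ km = 1.696×10⁸ m.
Semi-major axis a = (r_p + r_a)/2 = 2.4301×10⁵ km = 2.430×10⁸ m.
Vis-viva: v² = μ(2/r − 1/a) = 3.793×10¹⁶ × (1.179×10⁻⁸ − 4.115×10⁻⁹) = 2.911×10⁸ m²/s².
v = 17060 m/s = 17.06 km/s.

v ≈ 17.06 km/s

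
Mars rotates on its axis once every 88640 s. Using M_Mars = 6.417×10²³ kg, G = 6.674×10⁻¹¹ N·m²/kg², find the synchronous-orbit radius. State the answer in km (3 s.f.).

μ = GM = 6.674×10⁻¹¹ × 6.417×10²³ = 4.283×10¹³ m³/s².
A synchronous orbit has period T, so by Kepler's third law a = (μT²/4π²)^(1/3).
μT²/4π² = 4.283×10¹³ × (8.864×10⁴)² / 39.48 = 8.524×10²¹ m³.
a = 2.043×10⁷ m = 20427 km.

r_sync ≈ 20400 km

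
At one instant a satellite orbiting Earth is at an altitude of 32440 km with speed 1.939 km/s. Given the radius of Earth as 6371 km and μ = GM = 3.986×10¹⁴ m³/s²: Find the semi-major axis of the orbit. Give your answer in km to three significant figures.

r = 6371 + 32440 = 38811 km = 3.881×10⁷ m.
Vis-viva rearranged: 1/a = 2/r − v²/μ = 5.153×10⁻⁸ − 9.432×10⁻⁹ = 4.210×10⁻⁸ m⁻¹.
a = 2.375×10⁷ m = 23753 km.

a ≈ 23800 km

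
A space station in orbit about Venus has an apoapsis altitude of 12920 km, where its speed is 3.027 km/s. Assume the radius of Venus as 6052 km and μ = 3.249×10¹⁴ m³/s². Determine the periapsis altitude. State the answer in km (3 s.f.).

r_a = 6052 + 12920 = 18972 km = 1.897×10⁷ m.
Specific energy ε = v²/2 − μ/r = -1.254×10⁷ J/kg, so a = −μ/(2ε) = 1.295×10⁷ m.
The apsides satisfy r_p + r_a = 2a, so the periapsis radius is 2a − r_a = 6.929×10⁶ m = 6929.1 km.
Periapsis altitude = 6929.1 − 6052 = 877.09 km.

periapsis altitude ≈ 877 km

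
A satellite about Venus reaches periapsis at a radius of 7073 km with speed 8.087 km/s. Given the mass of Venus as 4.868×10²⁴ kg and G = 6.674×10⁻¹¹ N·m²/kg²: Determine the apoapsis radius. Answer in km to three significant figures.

apoapsis radius ≈ 17500 km

μ = GM = 6.674×10⁻¹¹ × 4.868×10²⁴ = 3.249×10¹⁴ m³/s².
r_p = 7.073×10⁶ m.
Specific energy ε = v²/2 − μ/r = -1.323×10⁷ J/kg, so a = −μ/(2ε) = 1.227×10⁷ m.
The apsides satisfy r_p + r_a = 2a, so the apoapsis radius is 2a − r_p = 1.748×10⁷ m = 17476 km.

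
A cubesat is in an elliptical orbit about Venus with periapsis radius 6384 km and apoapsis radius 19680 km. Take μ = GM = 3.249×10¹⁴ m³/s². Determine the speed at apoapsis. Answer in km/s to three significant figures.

v ≈ 2.84 km/s

Semi-major axis a = (r_p + r_a)/2 = 13032 km = 1.303×10⁷ m.
Vis-viva: v² = μ(2/r − 1/a) = 3.249×10¹⁴ × (1.016×10⁻⁷ − 7.673×10⁻⁸) = 8.087×10⁶ m²/s².
v = 2844 m/s = 2.844 km/s.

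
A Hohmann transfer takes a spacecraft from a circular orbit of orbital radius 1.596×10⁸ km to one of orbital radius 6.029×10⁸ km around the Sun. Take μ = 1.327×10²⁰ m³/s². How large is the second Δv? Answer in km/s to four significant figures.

Δv ≈ 5.237 km/s

r₁ = 1.596×10⁸ km = 1.596×10¹¹ m.
r₂ = 6.029×10⁸ km = 6.029×10¹¹ m.
Transfer ellipse a_t = (r₁ + r₂)/2 = 3.812×10¹¹ m.
At r₁: circular v_c1 = √(μ/r₁) = 28830 m/s; transfer-perihelion v_p = √[μ(2/r₁ − 1/a_t)] = 36260 m/s.
At r₂: circular v_c2 = √(μ/r₂) = 14840 m/s; transfer-aphelion v_a = √[μ(2/r₂ − 1/a_t)] = 9599 m/s.
Δv₂ = v_c2 − v_a = 5237 m/s.
= 5.237 km/s.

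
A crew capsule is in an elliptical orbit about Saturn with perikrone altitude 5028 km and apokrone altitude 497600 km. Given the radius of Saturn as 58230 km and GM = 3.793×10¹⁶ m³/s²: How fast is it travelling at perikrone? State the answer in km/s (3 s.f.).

v ≈ 32.8 km/s

r_p = 58230 + 5028 = 63258 km = 6.3258×10⁷ m.
r_a = 58230 + 497600 = 555830 km = 5.5583×10⁸ m.
Semi-major axis a = (r_p + r_a)/2 = 3.0954×10⁵ km = 3.095×10⁸ m.
Vis-viva: v² = μ(2/r − 1/a) = 3.793×10¹⁶ × (3.162×10⁻⁸ − 3.231×10⁻⁹) = 1.077×10⁹ m²/s².
v = 32810 m/s = 32.81 km/s.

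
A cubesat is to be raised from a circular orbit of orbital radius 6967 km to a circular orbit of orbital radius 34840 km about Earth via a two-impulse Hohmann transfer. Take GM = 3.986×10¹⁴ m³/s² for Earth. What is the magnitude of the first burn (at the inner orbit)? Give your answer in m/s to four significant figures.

r₁ = 6967 km = 6.967×10⁶ m.
r₂ = 34840 km = 3.484×10⁷ m.
Transfer ellipse a_t = (r₁ + r₂)/2 = 2.090×10⁷ m.
At r₁: circular v_c1 = √(μ/r₁) = 7564 m/s; transfer-perigee v_p = √[μ(2/r₁ − 1/a_t)] = 9765 m/s.
Δv₁ = v_p − v_c1 = 2201 m/s.

Δv ≈ 2201 m/s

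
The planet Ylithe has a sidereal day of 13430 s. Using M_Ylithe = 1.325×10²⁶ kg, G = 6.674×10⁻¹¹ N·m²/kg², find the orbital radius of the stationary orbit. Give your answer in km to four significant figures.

μ = GM = 6.674×10⁻¹¹ × 1.325×10²⁶ = 8.843×10¹⁵ m³/s².
A synchronous orbit has period T, so by Kepler's third law a = (μT²/4π²)^(1/3).
μT²/4π² = 8.843×10¹⁵ × (1.343×10⁴)² / 39.48 = 4.040×10²² m³.
a = 3.431×10⁷ m = 34313 km.

r_sync ≈ 34310 km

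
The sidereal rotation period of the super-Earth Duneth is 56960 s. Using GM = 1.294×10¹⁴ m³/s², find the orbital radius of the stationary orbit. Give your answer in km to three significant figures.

r_sync ≈ 22000 km

A synchronous orbit has period T, so by Kepler's third law a = (μT²/4π²)^(1/3).
μT²/4π² = 1.294×10¹⁴ × (5.696×10⁴)² / 39.48 = 1.063×10²² m³.
a = 2.199×10⁷ m = 21991 km.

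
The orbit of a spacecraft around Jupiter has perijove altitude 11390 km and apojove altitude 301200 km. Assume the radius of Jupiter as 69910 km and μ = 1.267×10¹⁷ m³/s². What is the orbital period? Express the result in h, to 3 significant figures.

r_p = 69910 + 11390 = 81300 km = 8.1300×10⁷ m.
r_a = 69910 + 301200 = 371110 km = 3.7111×10⁸ m.
Semi-major axis a = (r_p + r_a)/2 = (81300 + 3.7111×10⁵)/2 = 2.2620×10⁵ km = 2.262×10⁸ m.
By Kepler's third law T = 2π√(a³/μ) = 2π × 9.558×10³ = 6.005×10⁴ s.
= 16.68 h.

T ≈ 16.7 h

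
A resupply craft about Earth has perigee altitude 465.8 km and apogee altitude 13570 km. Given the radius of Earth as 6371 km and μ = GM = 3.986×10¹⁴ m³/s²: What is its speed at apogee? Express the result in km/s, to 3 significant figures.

v ≈ 3.19 km/s

r_p = 6371 + 465.8 = 6836.8 km = 6.8368×10⁶ m.
r_a = 6371 + 13570 = 19941 km = 1.9941×10⁷ m.
Semi-major axis a = (r_p + r_a)/2 = 13389 km = 1.339×10⁷ m.
Vis-viva: v² = μ(2/r − 1/a) = 3.986×10¹⁴ × (1.003×10⁻⁷ − 7.469×10⁻⁸) = 1.021×10⁷ m²/s².
v = 3195 m/s = 3.195 km/s.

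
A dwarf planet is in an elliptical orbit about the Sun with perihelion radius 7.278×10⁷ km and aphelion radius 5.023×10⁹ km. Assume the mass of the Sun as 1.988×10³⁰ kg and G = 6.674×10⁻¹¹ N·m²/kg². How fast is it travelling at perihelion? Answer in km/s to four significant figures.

v ≈ 59.95 km/s

μ = GM = 6.674×10⁻¹¹ × 1.988×10³⁰ = 1.327×10²⁰ m³/s².
Semi-major axis a = (r_p + r_a)/2 = 2.5479×10⁹ km = 2.548×10¹² m.
Vis-viva: v² = μ(2/r − 1/a) = 1.327×10²⁰ × (2.748×10⁻¹¹ − 3.925×10⁻¹³) = 3.594×10⁹ m²/s².
v = 59950 m/s = 59.95 km/s.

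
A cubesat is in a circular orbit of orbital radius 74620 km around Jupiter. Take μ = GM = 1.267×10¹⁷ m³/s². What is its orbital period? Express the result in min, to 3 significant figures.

r = 74620 km = 7.462×10⁷ m.
Kepler's third law: T = 2π√(r³/μ) = 2π√((7.462×10⁷)³ / 1.267×10¹⁷).
r³/μ = 3.279×10⁶ s², so T = 2π × 1.811×10³ = 1.138×10⁴ s.
Converting: 1.138×10⁴ s ÷ 60.00 = 189.6 min.

T ≈ 190 min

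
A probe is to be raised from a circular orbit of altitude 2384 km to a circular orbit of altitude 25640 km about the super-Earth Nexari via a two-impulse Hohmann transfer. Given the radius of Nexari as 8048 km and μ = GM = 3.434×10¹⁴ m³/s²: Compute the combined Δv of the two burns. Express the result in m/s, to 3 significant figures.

r₁ = 8048 + 2384 = 10432 km = 1.0432×10⁷ m.
r₂ = 8048 + 25640 = 33688 km = 3.3688×10⁷ m.
Transfer ellipse a_t = (r₁ + r₂)/2 = 2.206×10⁷ m.
At r₁: circular v_c1 = √(μ/r₁) = 5737 m/s; transfer-periapsis v_p = √[μ(2/r₁ − 1/a_t)] = 7090 m/s.
Δv₁ = v_p − v_c1 = 1353 m/s.
At r₂: circular v_c2 = √(μ/r₂) = 3193 m/s; transfer-apoapsis v_a = √[μ(2/r₂ − 1/a_t)] = 2196 m/s.
Δv₂ = v_c2 − v_a = 997.2 m/s.
Total Δv = Δv₁ + Δv₂ = 2350 m/s.

Δv_total ≈ 2350 m/s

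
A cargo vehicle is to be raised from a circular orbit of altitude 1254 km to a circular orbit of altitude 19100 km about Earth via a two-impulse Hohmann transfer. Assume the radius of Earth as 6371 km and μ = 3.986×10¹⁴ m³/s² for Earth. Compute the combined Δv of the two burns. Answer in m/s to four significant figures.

Δv_total ≈ 3011 m/s

r₁ = 6371 + 1254 = 7625.0 km = 7.6250×10⁶ m.
r₂ = 6371 + 19100 = 25471 km = 2.5471×10⁷ m.
Transfer ellipse a_t = (r₁ + r₂)/2 = 1.655×10⁷ m.
At r₁: circular v_c1 = √(μ/r₁) = 7230 m/s; transfer-perigee v_p = √[μ(2/r₁ − 1/a_t)] = 8970 m/s.
Δv₁ = v_p − v_c1 = 1740 m/s.
At r₂: circular v_c2 = √(μ/r₂) = 3956 m/s; transfer-apogee v_a = √[μ(2/r₂ − 1/a_t)] = 2685 m/s.
Δv₂ = v_c2 − v_a = 1271 m/s.
Total Δv = Δv₁ + Δv₂ = 3011 m/s.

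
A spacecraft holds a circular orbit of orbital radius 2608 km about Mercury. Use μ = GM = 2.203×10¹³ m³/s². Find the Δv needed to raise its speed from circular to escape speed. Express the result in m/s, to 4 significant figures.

r = 2608 km = 2.608×10⁶ m.
Circular speed v_c = √(μ/r) = 2906 m/s.
Escape speed v_esc = √(2μ/r) = √2 × v_c = 4110 m/s.
Δv = v_esc − v_c = 1204 m/s.

Δv ≈ 1204 m/s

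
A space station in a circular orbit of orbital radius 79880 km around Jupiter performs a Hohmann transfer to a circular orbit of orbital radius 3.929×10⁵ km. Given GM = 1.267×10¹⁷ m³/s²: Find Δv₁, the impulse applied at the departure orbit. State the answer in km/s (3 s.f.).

r₁ = 79880 km = 7.988×10⁷ m.
r₂ = 3.929×10⁵ km = 3.929×10⁸ m.
Transfer ellipse a_t = (r₁ + r₂)/2 = 2.364×10⁸ m.
At r₁: circular v_c1 = √(μ/r₁) = 39830 m/s; transfer-perijove v_p = √[μ(2/r₁ − 1/a_t)] = 51340 m/s.
Δv₁ = v_p − v_c1 = 11520 m/s.
= 11.52 km/s.

Δv ≈ 11.5 km/s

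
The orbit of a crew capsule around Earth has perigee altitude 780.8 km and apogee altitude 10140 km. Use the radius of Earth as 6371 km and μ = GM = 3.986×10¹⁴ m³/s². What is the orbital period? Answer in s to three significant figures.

r_p = 6371 + 780.8 = 7151.8 km = 7.1518×10⁶ m.
r_a = 6371 + 10140 = 16511 km = 1.6511×10⁷ m.
Semi-major axis a = (r_p + r_a)/2 = (7151.8 + 16511)/2 = 11831 km = 1.183×10⁷ m.
By Kepler's third law T = 2π√(a³/μ) = 2π × 2.038×10³ = 1.281×10⁴ s.

T ≈ 12800 s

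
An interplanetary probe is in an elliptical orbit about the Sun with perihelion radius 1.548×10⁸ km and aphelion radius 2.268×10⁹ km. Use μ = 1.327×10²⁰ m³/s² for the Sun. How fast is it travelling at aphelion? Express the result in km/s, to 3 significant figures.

Semi-major axis a = (r_p + r_a)/2 = 1.2114×10⁹ km = 1.211×10¹² m.
Vis-viva: v² = μ(2/r − 1/a) = 1.327×10²⁰ × (8.818×10⁻¹³ − 8.255×10⁻¹³) = 7.477×10⁶ m²/s².
v = 2734 m/s = 2.734 km/s.

v ≈ 2.73 km/s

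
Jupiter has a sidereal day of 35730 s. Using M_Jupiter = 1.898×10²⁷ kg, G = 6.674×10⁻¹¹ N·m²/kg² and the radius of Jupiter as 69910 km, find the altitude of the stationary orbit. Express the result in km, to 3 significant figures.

μ = GM = 6.674×10⁻¹¹ × 1.898×10²⁷ = 1.267×10¹⁷ m³/s².
A synchronous orbit has period T, so by Kepler's third law a = (μT²/4π²)^(1/3).
μT²/4π² = 1.267×10¹⁷ × (3.573×10⁴)² / 39.48 = 4.096×10²⁴ m³.
a = 1.600×10⁸ m = 1.6000×10⁵ km.
Altitude h = a − R = 1.6000×10⁵ − 69910 = 90094 km.

h_sync ≈ 90100 km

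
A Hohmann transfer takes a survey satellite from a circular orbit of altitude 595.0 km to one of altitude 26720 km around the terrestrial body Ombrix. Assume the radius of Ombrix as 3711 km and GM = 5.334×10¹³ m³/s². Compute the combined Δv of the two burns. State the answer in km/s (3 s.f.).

r₁ = 3711 + 595.0 = 4306.0 km = 4.3060×10⁶ m.
r₂ = 3711 + 26720 = 30431 km = 3.0431×10⁷ m.
Transfer ellipse a_t = (r₁ + r₂)/2 = 1.737×10⁷ m.
At r₁: circular v_c1 = √(μ/r₁) = 3520 m/s; transfer-periapsis v_p = √[μ(2/r₁ − 1/a_t)] = 4659 m/s.
Δv₁ = v_p − v_c1 = 1139 m/s.
At r₂: circular v_c2 = √(μ/r₂) = 1324 m/s; transfer-apoapsis v_a = √[μ(2/r₂ − 1/a_t)] = 659.2 m/s.
Δv₂ = v_c2 − v_a = 664.7 m/s.
Total Δv = Δv₁ + Δv₂ = 1804 m/s = 1.804 km/s.

Δv_total ≈ 1.80 km/s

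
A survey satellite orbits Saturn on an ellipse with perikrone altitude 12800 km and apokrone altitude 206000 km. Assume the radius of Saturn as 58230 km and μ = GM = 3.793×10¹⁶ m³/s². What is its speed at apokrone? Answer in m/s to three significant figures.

v ≈ 7800 m/s

r_p = 58230 + 12800 = 71030 km = 7.1030×10⁷ m.
r_a = 58230 + 206000 = 264230 km = 2.6423×10⁸ m.
Semi-major axis a = (r_p + r_a)/2 = 1.6763×10⁵ km = 1.676×10⁸ m.
Vis-viva: v² = μ(2/r − 1/a) = 3.793×10¹⁶ × (7.569×10⁻⁹ − 5.966×10⁻⁹) = 6.083×10⁷ m²/s².
v = 7799 m/s.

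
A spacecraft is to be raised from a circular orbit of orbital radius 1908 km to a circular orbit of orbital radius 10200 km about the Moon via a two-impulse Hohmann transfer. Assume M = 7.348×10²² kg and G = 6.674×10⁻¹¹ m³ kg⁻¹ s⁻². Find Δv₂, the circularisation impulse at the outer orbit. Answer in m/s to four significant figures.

μ = GM = 6.674×10⁻¹¹ × 7.348×10²² = 4.904×10¹² m³/s².
r₁ = 1908 km = 1.908×10⁶ m.
r₂ = 10200 km = 1.020×10⁷ m.
Transfer ellipse a_t = (r₁ + r₂)/2 = 6.054×10⁶ m.
At r₁: circular v_c1 = √(μ/r₁) = 1603 m/s; transfer-perilune v_p = √[μ(2/r₁ − 1/a_t)] = 2081 m/s.
At r₂: circular v_c2 = √(μ/r₂) = 693.4 m/s; transfer-apolune v_a = √[μ(2/r₂ − 1/a_t)] = 389.3 m/s.
Δv₂ = v_c2 − v_a = 304.1 m/s.

Δv ≈ 304.1 m/s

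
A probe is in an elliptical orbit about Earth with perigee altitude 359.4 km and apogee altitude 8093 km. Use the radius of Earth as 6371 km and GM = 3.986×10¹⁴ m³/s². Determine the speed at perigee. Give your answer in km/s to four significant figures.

r_p = 6371 + 359.4 = 6730.4 km = 6.7304×10⁶ m.
r_a = 6371 + 8093 = 14464 km = 1.4464×10⁷ m.
Semi-major axis a = (r_p + r_a)/2 = 10597 km = 1.060×10⁷ m.
Vis-viva: v² = μ(2/r − 1/a) = 3.986×10¹⁴ × (2.972×10⁻⁷ − 9.436×10⁻⁸) = 8.083×10⁷ m²/s².
v = 8991 m/s = 8.991 km/s.

v ≈ 8.991 km/s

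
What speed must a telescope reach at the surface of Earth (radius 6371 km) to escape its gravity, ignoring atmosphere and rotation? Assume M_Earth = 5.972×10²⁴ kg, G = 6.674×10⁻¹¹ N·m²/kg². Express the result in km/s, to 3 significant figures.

μ = GM = 6.674×10⁻¹¹ × 5.972×10²⁴ = 3.986×10¹⁴ m³/s².
r = R = 6.371×10⁶ m.
Escape speed v_esc = √(2μ/r) = √(2 × 3.986×10¹⁴ / 6.371×10⁶) = √(1.251×10⁸) = 11190 m/s.
= 11.19 km/s.

v_esc ≈ 11.2 km/s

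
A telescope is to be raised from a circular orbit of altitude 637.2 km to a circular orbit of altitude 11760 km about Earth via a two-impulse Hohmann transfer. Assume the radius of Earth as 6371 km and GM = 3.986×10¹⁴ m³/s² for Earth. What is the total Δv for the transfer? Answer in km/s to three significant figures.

Δv_total ≈ 2.70 km/s

r₁ = 6371 + 637.2 = 7008.2 km = 7.0082×10⁶ m.
r₂ = 6371 + 11760 = 18131 km = 1.8131×10⁷ m.
Transfer ellipse a_t = (r₁ + r₂)/2 = 1.257×10⁷ m.
At r₁: circular v_c1 = √(μ/r₁) = 7542 m/s; transfer-perigee v_p = √[μ(2/r₁ − 1/a_t)] = 9058 m/s.
Δv₁ = v_p − v_c1 = 1516 m/s.
At r₂: circular v_c2 = √(μ/r₂) = 4689 m/s; transfer-apogee v_a = √[μ(2/r₂ − 1/a_t)] = 3501 m/s.
Δv₂ = v_c2 − v_a = 1188 m/s.
Total Δv = Δv₁ + Δv₂ = 2704 m/s = 2.704 km/s.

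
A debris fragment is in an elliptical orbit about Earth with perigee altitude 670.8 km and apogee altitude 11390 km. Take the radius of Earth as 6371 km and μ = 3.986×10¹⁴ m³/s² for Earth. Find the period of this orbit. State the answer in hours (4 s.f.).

T ≈ 3.818 hours

r_p = 6371 + 670.8 = 7041.8 km = 7.0418×10⁶ m.
r_a = 6371 + 11390 = 17761 km = 1.7761×10⁷ m.
Semi-major axis a = (r_p + r_a)/2 = (7041.8 + 17761)/2 = 12401 km = 1.240×10⁷ m.
By Kepler's third law T = 2π√(a³/μ) = 2π × 2.187×10³ = 1.374×10⁴ s.
= 3.818 hours.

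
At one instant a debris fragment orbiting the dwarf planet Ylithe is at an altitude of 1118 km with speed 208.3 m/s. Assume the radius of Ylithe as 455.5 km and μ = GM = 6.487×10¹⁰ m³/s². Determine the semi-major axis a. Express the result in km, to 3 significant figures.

r = 455.5 + 1118 = 1573.5 km = 1.574×10⁶ m.
Specific orbital energy ε = v²/2 − μ/r = (208.3)²/2 − 6.487×10¹⁰/1.574×10⁶ = -1.953×10⁴ J/kg.
Since ε = −μ/(2a), a = −μ/(2ε) = 1.661×10⁶ m = 1660.6 km.

a ≈ 1660 km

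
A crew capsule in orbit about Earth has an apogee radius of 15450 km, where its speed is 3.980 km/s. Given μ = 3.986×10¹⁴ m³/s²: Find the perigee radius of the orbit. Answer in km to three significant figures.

perigee radius ≈ 6840 km

r_a = 1.545×10⁷ m.
Specific energy ε = v²/2 − μ/r = -1.788×10⁷ J/kg, so a = −μ/(2ε) = 1.115×10⁷ m.
The apsides satisfy r_p + r_a = 2a, so the perigee radius is 2a − r_a = 6.844×10⁶ m = 6844.1 km.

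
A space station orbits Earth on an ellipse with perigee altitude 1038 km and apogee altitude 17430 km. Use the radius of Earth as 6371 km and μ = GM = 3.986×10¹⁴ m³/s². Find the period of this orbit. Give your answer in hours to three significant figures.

r_p = 6371 + 1038 = 7409.0 km = 7.4090×10⁶ m.
r_a = 6371 + 17430 = 23801 km = 2.3801×10⁷ m.
Semi-major axis a = (r_p + r_a)/2 = (7409.0 + 23801)/2 = 15605 km = 1.560×10⁷ m.
By Kepler's third law T = 2π√(a³/μ) = 2π × 3.088×10³ = 1.940×10⁴ s.
= 5.389 hours.

T ≈ 5.39 hours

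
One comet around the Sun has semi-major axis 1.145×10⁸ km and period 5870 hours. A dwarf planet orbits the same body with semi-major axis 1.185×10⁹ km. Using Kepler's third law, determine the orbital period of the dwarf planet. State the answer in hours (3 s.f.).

Kepler's third law: T² ∝ a³, so T₂ = T₁ (a₂/a₁)^(3/2).
a₂/a₁ = 10.35, (a₂/a₁)^(3/2) = 33.29.
T₂ = 5870 × 33.29 = 1.954×10⁵ hours.

T₂ ≈ 1.95×10⁵ hours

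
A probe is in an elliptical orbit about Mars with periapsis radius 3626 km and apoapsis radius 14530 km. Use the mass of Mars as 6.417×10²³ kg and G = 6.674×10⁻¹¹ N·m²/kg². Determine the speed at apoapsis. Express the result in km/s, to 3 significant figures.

μ = GM = 6.674×10⁻¹¹ × 6.417×10²³ = 4.283×10¹³ m³/s².
Semi-major axis a = (r_p + r_a)/2 = 9078.0 km = 9.078×10⁶ m.
Vis-viva: v² = μ(2/r − 1/a) = 4.283×10¹³ × (1.376×10⁻⁷ − 1.102×10⁻⁷) = 1.177×10⁶ m²/s².
v = 1085 m/s = 1.085 km/s.

v ≈ 1.09 km/s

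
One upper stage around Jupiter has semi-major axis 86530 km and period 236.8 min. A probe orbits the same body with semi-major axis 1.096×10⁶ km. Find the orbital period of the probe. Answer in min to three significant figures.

T₂ ≈ 10700 min

Kepler's third law: T² ∝ a³, so T₂ = T₁ (a₂/a₁)^(3/2).
a₂/a₁ = 12.67, (a₂/a₁)^(3/2) = 45.08.
T₂ = 236.8 × 45.08 = 10670 min.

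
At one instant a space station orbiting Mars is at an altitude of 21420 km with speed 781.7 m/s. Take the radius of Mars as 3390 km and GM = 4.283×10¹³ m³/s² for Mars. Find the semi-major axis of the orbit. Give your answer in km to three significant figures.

r = 3390 + 21420 = 24810 km = 2.481×10⁷ m.
Vis-viva rearranged: 1/a = 2/r − v²/μ = 8.061×10⁻⁸ − 1.427×10⁻⁸ = 6.635×10⁻⁸ m⁻¹.
a = 1.507×10⁷ m = 15073 km.

a ≈ 15100 km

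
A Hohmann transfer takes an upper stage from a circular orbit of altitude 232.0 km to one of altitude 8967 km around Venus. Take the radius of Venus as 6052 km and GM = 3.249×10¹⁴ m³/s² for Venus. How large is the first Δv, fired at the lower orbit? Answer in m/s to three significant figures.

Δv ≈ 1350 m/s

r₁ = 6052 + 232.0 = 6284.0 km = 6.2840×10⁶ m.
r₂ = 6052 + 8967 = 15019 km = 1.5019×10⁷ m.
Transfer ellipse a_t = (r₁ + r₂)/2 = 1.065×10⁷ m.
At r₁: circular v_c1 = √(μ/r₁) = 7190 m/s; transfer-periapsis v_p = √[μ(2/r₁ − 1/a_t)] = 8538 m/s.
Δv₁ = v_p − v_c1 = 1348 m/s.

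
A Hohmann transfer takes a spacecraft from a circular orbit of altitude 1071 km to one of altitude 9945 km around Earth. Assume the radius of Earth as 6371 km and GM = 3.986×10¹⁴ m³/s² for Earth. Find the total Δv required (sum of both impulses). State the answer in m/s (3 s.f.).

Δv_total ≈ 2290 m/s

r₁ = 6371 + 1071 = 7442.0 km = 7.4420×10⁶ m.
r₂ = 6371 + 9945 = 16316 km = 1.6316×10⁷ m.
Transfer ellipse a_t = (r₁ + r₂)/2 = 1.188×10⁷ m.
At r₁: circular v_c1 = √(μ/r₁) = 7319 m/s; transfer-perigee v_p = √[μ(2/r₁ − 1/a_t)] = 8577 m/s.
Δv₁ = v_p − v_c1 = 1259 m/s.
At r₂: circular v_c2 = √(μ/r₂) = 4943 m/s; transfer-apogee v_a = √[μ(2/r₂ − 1/a_t)] = 3912 m/s.
Δv₂ = v_c2 − v_a = 1031 m/s.
Total Δv = Δv₁ + Δv₂ = 2289 m/s.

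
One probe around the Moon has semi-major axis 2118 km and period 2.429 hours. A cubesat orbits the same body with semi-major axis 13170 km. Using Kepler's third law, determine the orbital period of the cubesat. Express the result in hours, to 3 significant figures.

T₂ ≈ 37.7 hours

Kepler's third law: T² ∝ a³, so T₂ = T₁ (a₂/a₁)^(3/2).
a₂/a₁ = 6.218, (a₂/a₁)^(3/2) = 15.51.
T₂ = 2.429 × 15.51 = 37.66 hours.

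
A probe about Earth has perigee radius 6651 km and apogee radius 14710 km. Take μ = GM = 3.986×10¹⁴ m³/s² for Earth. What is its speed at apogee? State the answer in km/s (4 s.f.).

Semi-major axis a = (r_p + r_a)/2 = 10680 km = 1.068×10⁷ m.
Vis-viva: v² = μ(2/r − 1/a) = 3.986×10¹⁴ × (1.360×10⁻⁷ − 9.363×10⁻⁸) = 1.687×10⁷ m²/s².
v = 4108 m/s = 4.108 km/s.

v ≈ 4.108 km/s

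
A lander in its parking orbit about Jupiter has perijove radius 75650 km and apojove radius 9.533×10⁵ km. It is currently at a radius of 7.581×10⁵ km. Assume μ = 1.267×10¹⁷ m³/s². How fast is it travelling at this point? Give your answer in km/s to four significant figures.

v ≈ 9.380 km/s

Semi-major axis a = (r_p + r_a)/2 = 5.1448×10⁵ km = 5.145×10⁸ m.
Vis-viva: v² = μ(2/r − 1/a) = 1.267×10¹⁷ × (2.638×10⁻⁹ − 1.944×10⁻⁹) = 8.799×10⁷ m²/s².
v = 9380 m/s = 9.380 km/s.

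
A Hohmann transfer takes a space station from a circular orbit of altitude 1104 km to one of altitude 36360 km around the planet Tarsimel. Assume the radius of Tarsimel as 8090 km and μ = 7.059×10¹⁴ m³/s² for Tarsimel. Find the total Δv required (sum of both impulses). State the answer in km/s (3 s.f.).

Δv_total ≈ 4.17 km/s

r₁ = 8090 + 1104 = 9194.0 km = 9.1940×10⁶ m.
r₂ = 8090 + 36360 = 44450 km = 4.4450×10⁷ m.
Transfer ellipse a_t = (r₁ + r₂)/2 = 2.682×10⁷ m.
At r₁: circular v_c1 = √(μ/r₁) = 8762 m/s; transfer-periapsis v_p = √[μ(2/r₁ − 1/a_t)] = 11280 m/s.
Δv₁ = v_p − v_c1 = 2518 m/s.
At r₂: circular v_c2 = √(μ/r₂) = 3985 m/s; transfer-apoapsis v_a = √[μ(2/r₂ − 1/a_t)] = 2333 m/s.
Δv₂ = v_c2 − v_a = 1652 m/s.
Total Δv = Δv₁ + Δv₂ = 4170 m/s = 4.170 km/s.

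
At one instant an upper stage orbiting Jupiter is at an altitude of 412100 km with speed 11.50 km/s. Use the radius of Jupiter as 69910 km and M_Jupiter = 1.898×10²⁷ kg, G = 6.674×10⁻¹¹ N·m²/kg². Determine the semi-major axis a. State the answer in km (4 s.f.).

μ = GM = 6.674×10⁻¹¹ × 1.898×10²⁷ = 1.267×10¹⁷ m³/s².
r = 69910 + 412100 = 4.8201×10⁵ km = 4.820×10⁸ m.
Specific orbital energy ε = v²/2 − μ/r = (11500)²/2 − 1.267×10¹⁷/4.820×10⁸ = -1.967×10⁸ J/kg.
Since ε = −μ/(2a), a = −μ/(2ε) = 3.220×10⁸ m = 3.2203×10⁵ km.

a ≈ 3.220×10⁵ km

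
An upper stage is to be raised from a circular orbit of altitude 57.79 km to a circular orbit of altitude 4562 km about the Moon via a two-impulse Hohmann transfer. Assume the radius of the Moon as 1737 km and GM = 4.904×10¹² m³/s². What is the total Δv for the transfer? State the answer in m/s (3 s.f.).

Δv_total ≈ 704 m/s

r₁ = 1737 + 57.79 = 1794.8 km = 1.7948×10⁶ m.
r₂ = 1737 + 4562 = 6299.0 km = 6.2990×10⁶ m.
Transfer ellipse a_t = (r₁ + r₂)/2 = 4.047×10⁶ m.
At r₁: circular v_c1 = √(μ/r₁) = 1653 m/s; transfer-perilune v_p = √[μ(2/r₁ − 1/a_t)] = 2062 m/s.
Δv₁ = v_p − v_c1 = 409.3 m/s.
At r₂: circular v_c2 = √(μ/r₂) = 882.3 m/s; transfer-apolune v_a = √[μ(2/r₂ − 1/a_t)] = 587.6 m/s.
Δv₂ = v_c2 − v_a = 294.7 m/s.
Total Δv = Δv₁ + Δv₂ = 704.0 m/s.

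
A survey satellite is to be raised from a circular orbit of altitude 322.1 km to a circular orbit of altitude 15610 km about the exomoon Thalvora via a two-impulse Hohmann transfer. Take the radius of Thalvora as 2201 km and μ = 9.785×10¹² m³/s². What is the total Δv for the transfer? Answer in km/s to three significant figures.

r₁ = 2201 + 322.1 = 2523.1 km = 2.5231×10⁶ m.
r₂ = 2201 + 15610 = 17811 km = 1.7811×10⁷ m.
Transfer ellipse a_t = (r₁ + r₂)/2 = 1.017×10⁷ m.
At r₁: circular v_c1 = √(μ/r₁) = 1969 m/s; transfer-periapsis v_p = √[μ(2/r₁ − 1/a_t)] = 2607 m/s.
Δv₁ = v_p − v_c1 = 637.2 m/s.
At r₂: circular v_c2 = √(μ/r₂) = 741.2 m/s; transfer-apoapsis v_a = √[μ(2/r₂ − 1/a_t)] = 369.2 m/s.
Δv₂ = v_c2 − v_a = 372.0 m/s.
Total Δv = Δv₁ + Δv₂ = 1009 m/s = 1.009 km/s.

Δv_total ≈ 1.01 km/s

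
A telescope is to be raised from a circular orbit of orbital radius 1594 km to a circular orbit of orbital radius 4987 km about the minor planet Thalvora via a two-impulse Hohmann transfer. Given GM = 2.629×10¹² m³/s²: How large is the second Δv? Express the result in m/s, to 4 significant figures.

Δv ≈ 220.7 m/s

r₁ = 1594 km = 1.594×10⁶ m.
r₂ = 4987 km = 4.987×10⁶ m.
Transfer ellipse a_t = (r₁ + r₂)/2 = 3.290×10⁶ m.
At r₁: circular v_c1 = √(μ/r₁) = 1284 m/s; transfer-periapsis v_p = √[μ(2/r₁ − 1/a_t)] = 1581 m/s.
At r₂: circular v_c2 = √(μ/r₂) = 726.1 m/s; transfer-apoapsis v_a = √[μ(2/r₂ − 1/a_t)] = 505.3 m/s.
Δv₂ = v_c2 − v_a = 220.7 m/s.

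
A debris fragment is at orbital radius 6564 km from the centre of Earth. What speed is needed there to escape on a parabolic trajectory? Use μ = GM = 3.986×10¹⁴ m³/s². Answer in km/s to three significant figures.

v_esc ≈ 11.0 km/s

r = 6564 km = 6.564×10⁶ m.
Escape speed v_esc = √(2μ/r) = √(2 × 3.986×10¹⁴ / 6.564×10⁶) = √(1.215×10⁸) = 11020 m/s.
= 11.02 km/s.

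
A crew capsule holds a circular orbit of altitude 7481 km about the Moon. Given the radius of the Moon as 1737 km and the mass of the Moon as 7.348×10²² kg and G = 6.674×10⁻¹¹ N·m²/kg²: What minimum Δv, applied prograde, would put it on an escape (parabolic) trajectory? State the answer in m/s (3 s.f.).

μ = GM = 6.674×10⁻¹¹ × 7.348×10²² = 4.904×10¹² m³/s².
r = 1737 + 7481 = 9218.0 km = 9.2180×10⁶ m.
Circular speed v_c = √(μ/r) = 729.4 m/s.
Escape speed v_esc = √(2μ/r) = √2 × v_c = 1032 m/s.
Δv = v_esc − v_c = 302.1 m/s.

Δv ≈ 302 m/s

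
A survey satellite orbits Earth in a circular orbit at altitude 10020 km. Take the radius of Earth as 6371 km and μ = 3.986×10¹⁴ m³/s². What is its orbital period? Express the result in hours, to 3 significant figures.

T ≈ 5.80 hours

r = 6371 + 10020 = 16391 km = 1.6391×10⁷ m.
Kepler's third law: T = 2π√(r³/μ) = 2π√((1.639×10⁷)³ / 3.986×10¹⁴).
r³/μ = 1.105×10⁷ s², so T = 2π × 3.324×10³ = 2.088×10⁴ s.
Converting: 2.088×10⁴ s ÷ 3600 = 5.801 hours.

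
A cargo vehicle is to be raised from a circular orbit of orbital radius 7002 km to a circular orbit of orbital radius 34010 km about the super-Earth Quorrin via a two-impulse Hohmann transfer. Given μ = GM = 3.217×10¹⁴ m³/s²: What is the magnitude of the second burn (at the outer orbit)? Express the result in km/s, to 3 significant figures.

r₁ = 7002 km = 7.002×10⁶ m.
r₂ = 34010 km = 3.401×10⁷ m.
Transfer ellipse a_t = (r₁ + r₂)/2 = 2.051×10⁷ m.
At r₁: circular v_c1 = √(μ/r₁) = 6778 m/s; transfer-periapsis v_p = √[μ(2/r₁ − 1/a_t)] = 8729 m/s.
At r₂: circular v_c2 = √(μ/r₂) = 3076 m/s; transfer-apoapsis v_a = √[μ(2/r₂ − 1/a_t)] = 1797 m/s.
Δv₂ = v_c2 − v_a = 1278 m/s.
= 1.278 km/s.

Δv ≈ 1.28 km/s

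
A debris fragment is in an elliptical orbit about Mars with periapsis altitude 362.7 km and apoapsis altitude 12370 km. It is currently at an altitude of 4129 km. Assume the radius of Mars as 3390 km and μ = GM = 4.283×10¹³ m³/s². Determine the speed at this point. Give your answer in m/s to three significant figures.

v ≈ 2650 m/s

r_p = 3390 + 362.7 = 3752.7 km = 3.7527×10⁶ m.
r_a = 3390 + 12370 = 15760 km = 1.5760×10⁷ m.
r = 3390 + 4129 = 7519.0 km = 7.519×10⁶ m.
Semi-major axis a = (r_p + r_a)/2 = 9756.4 km = 9.756×10⁶ m.
Vis-viva: v² = μ(2/r − 1/a) = 4.283×10¹³ × (2.660×10⁻⁷ − 1.025×10⁻⁷) = 7.003×10⁶ m²/s².
v = 2646 m/s.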